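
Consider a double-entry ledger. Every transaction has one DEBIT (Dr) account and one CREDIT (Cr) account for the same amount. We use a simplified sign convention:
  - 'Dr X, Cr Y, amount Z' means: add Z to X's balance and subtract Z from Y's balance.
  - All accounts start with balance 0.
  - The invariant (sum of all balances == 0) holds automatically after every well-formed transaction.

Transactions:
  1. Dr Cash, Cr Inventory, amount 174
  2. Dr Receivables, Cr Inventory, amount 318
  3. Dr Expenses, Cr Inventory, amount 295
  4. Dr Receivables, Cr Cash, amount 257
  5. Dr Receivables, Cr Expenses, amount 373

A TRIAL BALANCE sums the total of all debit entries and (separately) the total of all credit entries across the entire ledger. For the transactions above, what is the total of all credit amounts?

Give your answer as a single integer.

Txn 1: credit+=174
Txn 2: credit+=318
Txn 3: credit+=295
Txn 4: credit+=257
Txn 5: credit+=373
Total credits = 1417

Answer: 1417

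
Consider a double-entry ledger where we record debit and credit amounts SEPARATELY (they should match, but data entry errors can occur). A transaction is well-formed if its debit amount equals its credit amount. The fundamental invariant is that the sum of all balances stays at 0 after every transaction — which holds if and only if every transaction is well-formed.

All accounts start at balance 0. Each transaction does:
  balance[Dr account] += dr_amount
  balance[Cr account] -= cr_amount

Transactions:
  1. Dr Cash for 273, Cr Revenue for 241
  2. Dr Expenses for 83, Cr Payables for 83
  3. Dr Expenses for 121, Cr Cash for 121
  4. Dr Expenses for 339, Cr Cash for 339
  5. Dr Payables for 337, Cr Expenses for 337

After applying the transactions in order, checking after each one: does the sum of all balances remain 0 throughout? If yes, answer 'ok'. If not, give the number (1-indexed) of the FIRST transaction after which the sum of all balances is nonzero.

After txn 1: dr=273 cr=241 sum_balances=32
After txn 2: dr=83 cr=83 sum_balances=32
After txn 3: dr=121 cr=121 sum_balances=32
After txn 4: dr=339 cr=339 sum_balances=32
After txn 5: dr=337 cr=337 sum_balances=32

Answer: 1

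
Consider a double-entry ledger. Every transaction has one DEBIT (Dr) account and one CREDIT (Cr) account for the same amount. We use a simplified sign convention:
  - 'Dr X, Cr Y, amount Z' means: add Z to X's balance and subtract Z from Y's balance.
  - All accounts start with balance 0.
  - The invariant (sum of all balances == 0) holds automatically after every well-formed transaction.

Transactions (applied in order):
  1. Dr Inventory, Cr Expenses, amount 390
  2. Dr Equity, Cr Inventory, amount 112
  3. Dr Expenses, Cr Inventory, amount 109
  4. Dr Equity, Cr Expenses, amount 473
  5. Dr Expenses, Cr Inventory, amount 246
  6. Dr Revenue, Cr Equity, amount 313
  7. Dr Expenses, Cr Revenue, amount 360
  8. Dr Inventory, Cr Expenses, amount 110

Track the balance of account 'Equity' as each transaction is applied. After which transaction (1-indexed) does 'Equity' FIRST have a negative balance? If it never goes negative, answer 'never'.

Answer: never

Derivation:
After txn 1: Equity=0
After txn 2: Equity=112
After txn 3: Equity=112
After txn 4: Equity=585
After txn 5: Equity=585
After txn 6: Equity=272
After txn 7: Equity=272
After txn 8: Equity=272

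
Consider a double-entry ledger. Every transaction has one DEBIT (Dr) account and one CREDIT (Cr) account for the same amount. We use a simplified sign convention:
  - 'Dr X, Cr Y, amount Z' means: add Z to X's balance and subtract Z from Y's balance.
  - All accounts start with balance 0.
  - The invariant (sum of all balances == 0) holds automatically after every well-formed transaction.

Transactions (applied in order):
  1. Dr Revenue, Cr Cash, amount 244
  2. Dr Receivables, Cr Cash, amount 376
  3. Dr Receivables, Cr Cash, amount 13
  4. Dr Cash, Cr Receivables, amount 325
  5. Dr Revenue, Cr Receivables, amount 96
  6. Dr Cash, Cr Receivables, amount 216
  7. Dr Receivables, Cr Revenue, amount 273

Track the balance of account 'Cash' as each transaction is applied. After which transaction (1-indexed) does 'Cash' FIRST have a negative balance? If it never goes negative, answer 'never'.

After txn 1: Cash=-244

Answer: 1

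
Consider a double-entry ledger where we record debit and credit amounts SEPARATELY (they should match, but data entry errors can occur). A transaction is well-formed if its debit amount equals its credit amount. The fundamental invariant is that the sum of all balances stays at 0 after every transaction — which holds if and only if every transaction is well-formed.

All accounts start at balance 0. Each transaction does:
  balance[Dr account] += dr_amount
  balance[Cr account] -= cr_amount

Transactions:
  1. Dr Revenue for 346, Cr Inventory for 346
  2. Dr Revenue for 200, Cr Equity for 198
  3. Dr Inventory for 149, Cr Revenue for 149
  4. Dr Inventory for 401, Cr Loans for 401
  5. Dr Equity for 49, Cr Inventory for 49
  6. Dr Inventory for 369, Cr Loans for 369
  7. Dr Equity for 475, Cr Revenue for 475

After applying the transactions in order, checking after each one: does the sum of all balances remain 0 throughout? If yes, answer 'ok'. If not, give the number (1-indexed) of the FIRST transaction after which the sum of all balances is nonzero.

After txn 1: dr=346 cr=346 sum_balances=0
After txn 2: dr=200 cr=198 sum_balances=2
After txn 3: dr=149 cr=149 sum_balances=2
After txn 4: dr=401 cr=401 sum_balances=2
After txn 5: dr=49 cr=49 sum_balances=2
After txn 6: dr=369 cr=369 sum_balances=2
After txn 7: dr=475 cr=475 sum_balances=2

Answer: 2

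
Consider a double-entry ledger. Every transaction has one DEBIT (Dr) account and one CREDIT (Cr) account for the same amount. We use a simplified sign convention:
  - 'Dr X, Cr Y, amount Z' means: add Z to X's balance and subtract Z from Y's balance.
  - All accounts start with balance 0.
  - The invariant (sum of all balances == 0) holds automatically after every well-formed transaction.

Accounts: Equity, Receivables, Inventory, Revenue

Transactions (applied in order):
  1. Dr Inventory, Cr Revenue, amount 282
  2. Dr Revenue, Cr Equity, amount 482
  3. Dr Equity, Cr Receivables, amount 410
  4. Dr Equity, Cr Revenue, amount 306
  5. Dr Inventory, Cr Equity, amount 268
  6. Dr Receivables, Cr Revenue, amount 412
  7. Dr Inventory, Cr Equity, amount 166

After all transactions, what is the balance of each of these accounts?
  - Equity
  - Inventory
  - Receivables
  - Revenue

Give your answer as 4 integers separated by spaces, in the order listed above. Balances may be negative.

After txn 1 (Dr Inventory, Cr Revenue, amount 282): Inventory=282 Revenue=-282
After txn 2 (Dr Revenue, Cr Equity, amount 482): Equity=-482 Inventory=282 Revenue=200
After txn 3 (Dr Equity, Cr Receivables, amount 410): Equity=-72 Inventory=282 Receivables=-410 Revenue=200
After txn 4 (Dr Equity, Cr Revenue, amount 306): Equity=234 Inventory=282 Receivables=-410 Revenue=-106
After txn 5 (Dr Inventory, Cr Equity, amount 268): Equity=-34 Inventory=550 Receivables=-410 Revenue=-106
After txn 6 (Dr Receivables, Cr Revenue, amount 412): Equity=-34 Inventory=550 Receivables=2 Revenue=-518
After txn 7 (Dr Inventory, Cr Equity, amount 166): Equity=-200 Inventory=716 Receivables=2 Revenue=-518

Answer: -200 716 2 -518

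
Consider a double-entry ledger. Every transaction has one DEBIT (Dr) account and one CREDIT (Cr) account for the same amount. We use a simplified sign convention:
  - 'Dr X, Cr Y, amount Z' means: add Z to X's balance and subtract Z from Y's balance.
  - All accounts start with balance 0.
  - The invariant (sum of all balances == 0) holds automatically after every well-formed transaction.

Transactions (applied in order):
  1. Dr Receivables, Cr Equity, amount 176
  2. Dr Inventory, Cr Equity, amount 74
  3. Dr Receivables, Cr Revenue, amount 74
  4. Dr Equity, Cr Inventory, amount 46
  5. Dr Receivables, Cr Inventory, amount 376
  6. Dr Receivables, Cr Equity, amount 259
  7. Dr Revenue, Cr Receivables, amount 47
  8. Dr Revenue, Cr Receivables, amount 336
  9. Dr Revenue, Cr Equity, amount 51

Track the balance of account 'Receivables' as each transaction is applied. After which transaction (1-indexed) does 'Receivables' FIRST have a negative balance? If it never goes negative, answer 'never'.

After txn 1: Receivables=176
After txn 2: Receivables=176
After txn 3: Receivables=250
After txn 4: Receivables=250
After txn 5: Receivables=626
After txn 6: Receivables=885
After txn 7: Receivables=838
After txn 8: Receivables=502
After txn 9: Receivables=502

Answer: never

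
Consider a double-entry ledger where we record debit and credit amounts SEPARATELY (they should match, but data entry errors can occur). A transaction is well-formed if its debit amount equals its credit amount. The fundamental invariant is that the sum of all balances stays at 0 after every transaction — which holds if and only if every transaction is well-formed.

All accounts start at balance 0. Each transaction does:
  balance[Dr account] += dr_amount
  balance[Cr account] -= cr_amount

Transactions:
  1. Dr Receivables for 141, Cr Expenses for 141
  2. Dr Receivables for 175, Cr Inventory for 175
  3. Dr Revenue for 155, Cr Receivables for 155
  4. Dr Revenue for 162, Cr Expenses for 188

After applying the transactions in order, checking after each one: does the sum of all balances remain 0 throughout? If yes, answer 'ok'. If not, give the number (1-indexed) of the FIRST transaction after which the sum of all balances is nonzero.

After txn 1: dr=141 cr=141 sum_balances=0
After txn 2: dr=175 cr=175 sum_balances=0
After txn 3: dr=155 cr=155 sum_balances=0
After txn 4: dr=162 cr=188 sum_balances=-26

Answer: 4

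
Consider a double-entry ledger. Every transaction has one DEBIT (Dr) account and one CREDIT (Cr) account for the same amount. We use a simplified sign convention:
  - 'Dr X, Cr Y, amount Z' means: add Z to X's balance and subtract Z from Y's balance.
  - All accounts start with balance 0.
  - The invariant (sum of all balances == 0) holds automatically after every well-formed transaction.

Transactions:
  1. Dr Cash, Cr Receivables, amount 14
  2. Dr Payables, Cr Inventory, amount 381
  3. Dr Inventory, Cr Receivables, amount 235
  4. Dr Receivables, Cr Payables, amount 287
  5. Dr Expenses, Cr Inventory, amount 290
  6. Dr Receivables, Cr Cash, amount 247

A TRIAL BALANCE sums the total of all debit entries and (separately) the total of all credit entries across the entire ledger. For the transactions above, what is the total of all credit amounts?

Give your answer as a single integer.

Answer: 1454

Derivation:
Txn 1: credit+=14
Txn 2: credit+=381
Txn 3: credit+=235
Txn 4: credit+=287
Txn 5: credit+=290
Txn 6: credit+=247
Total credits = 1454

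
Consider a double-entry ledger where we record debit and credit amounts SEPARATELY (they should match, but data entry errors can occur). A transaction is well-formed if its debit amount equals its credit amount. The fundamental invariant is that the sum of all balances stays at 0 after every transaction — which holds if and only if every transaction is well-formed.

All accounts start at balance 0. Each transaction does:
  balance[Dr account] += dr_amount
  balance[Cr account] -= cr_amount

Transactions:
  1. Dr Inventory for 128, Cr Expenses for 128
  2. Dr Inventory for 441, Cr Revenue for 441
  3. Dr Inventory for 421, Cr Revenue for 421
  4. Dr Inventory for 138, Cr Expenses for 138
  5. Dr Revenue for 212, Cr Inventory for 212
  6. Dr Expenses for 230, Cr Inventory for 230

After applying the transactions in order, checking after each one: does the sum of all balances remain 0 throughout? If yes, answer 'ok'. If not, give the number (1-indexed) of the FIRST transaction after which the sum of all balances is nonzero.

After txn 1: dr=128 cr=128 sum_balances=0
After txn 2: dr=441 cr=441 sum_balances=0
After txn 3: dr=421 cr=421 sum_balances=0
After txn 4: dr=138 cr=138 sum_balances=0
After txn 5: dr=212 cr=212 sum_balances=0
After txn 6: dr=230 cr=230 sum_balances=0

Answer: ok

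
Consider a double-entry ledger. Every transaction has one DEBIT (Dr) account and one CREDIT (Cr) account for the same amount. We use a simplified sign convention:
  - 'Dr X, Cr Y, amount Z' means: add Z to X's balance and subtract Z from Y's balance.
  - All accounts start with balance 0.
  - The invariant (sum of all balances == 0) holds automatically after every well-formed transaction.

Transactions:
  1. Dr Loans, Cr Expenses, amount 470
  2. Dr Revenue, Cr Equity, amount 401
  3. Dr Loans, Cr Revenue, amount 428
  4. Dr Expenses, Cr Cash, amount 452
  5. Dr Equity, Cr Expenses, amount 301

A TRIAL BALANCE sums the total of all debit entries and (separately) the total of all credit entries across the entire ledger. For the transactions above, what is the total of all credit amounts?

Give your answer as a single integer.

Answer: 2052

Derivation:
Txn 1: credit+=470
Txn 2: credit+=401
Txn 3: credit+=428
Txn 4: credit+=452
Txn 5: credit+=301
Total credits = 2052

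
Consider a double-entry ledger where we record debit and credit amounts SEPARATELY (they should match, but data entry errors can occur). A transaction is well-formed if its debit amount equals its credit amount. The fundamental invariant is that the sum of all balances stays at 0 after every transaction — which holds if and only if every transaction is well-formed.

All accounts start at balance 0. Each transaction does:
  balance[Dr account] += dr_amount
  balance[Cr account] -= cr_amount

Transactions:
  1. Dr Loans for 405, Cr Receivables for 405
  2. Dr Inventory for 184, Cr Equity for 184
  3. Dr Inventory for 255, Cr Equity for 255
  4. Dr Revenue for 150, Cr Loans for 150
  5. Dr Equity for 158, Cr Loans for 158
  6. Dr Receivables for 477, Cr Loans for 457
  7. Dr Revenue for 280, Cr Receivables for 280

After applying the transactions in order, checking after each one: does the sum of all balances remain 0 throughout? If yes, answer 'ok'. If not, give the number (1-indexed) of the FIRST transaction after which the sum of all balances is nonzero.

After txn 1: dr=405 cr=405 sum_balances=0
After txn 2: dr=184 cr=184 sum_balances=0
After txn 3: dr=255 cr=255 sum_balances=0
After txn 4: dr=150 cr=150 sum_balances=0
After txn 5: dr=158 cr=158 sum_balances=0
After txn 6: dr=477 cr=457 sum_balances=20
After txn 7: dr=280 cr=280 sum_balances=20

Answer: 6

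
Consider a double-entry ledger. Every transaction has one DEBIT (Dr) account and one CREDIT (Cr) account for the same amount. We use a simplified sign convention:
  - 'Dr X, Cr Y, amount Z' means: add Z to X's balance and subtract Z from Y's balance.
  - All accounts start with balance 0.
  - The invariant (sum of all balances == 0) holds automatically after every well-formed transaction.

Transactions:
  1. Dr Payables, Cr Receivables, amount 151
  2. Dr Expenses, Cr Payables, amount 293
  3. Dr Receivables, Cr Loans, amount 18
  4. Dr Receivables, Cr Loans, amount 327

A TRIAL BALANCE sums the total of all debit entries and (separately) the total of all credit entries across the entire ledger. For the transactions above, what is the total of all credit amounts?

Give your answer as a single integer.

Answer: 789

Derivation:
Txn 1: credit+=151
Txn 2: credit+=293
Txn 3: credit+=18
Txn 4: credit+=327
Total credits = 789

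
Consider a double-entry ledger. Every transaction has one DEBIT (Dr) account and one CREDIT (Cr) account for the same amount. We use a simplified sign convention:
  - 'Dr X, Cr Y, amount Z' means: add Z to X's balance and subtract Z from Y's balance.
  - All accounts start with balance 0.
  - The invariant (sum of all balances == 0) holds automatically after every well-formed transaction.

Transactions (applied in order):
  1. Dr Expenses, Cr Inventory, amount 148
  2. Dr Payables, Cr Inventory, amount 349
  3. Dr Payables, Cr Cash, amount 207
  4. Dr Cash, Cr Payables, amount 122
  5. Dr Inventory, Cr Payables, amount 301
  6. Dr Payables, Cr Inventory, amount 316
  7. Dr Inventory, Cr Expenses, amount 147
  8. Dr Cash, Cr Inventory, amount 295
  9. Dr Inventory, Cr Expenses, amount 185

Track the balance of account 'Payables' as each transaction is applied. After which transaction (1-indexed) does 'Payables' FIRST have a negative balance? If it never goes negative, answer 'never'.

After txn 1: Payables=0
After txn 2: Payables=349
After txn 3: Payables=556
After txn 4: Payables=434
After txn 5: Payables=133
After txn 6: Payables=449
After txn 7: Payables=449
After txn 8: Payables=449
After txn 9: Payables=449

Answer: never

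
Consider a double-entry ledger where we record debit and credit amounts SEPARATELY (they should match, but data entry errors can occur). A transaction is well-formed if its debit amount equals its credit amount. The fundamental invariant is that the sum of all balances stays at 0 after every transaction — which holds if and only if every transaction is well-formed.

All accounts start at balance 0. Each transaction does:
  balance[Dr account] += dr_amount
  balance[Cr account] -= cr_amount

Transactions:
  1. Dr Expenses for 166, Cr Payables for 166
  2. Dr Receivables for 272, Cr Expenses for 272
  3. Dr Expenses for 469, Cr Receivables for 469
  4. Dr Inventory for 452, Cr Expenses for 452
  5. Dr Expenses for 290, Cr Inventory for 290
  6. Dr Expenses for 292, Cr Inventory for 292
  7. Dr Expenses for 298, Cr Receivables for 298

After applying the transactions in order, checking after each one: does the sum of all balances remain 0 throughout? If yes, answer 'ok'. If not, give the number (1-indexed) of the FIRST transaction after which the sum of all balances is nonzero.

After txn 1: dr=166 cr=166 sum_balances=0
After txn 2: dr=272 cr=272 sum_balances=0
After txn 3: dr=469 cr=469 sum_balances=0
After txn 4: dr=452 cr=452 sum_balances=0
After txn 5: dr=290 cr=290 sum_balances=0
After txn 6: dr=292 cr=292 sum_balances=0
After txn 7: dr=298 cr=298 sum_balances=0

Answer: ok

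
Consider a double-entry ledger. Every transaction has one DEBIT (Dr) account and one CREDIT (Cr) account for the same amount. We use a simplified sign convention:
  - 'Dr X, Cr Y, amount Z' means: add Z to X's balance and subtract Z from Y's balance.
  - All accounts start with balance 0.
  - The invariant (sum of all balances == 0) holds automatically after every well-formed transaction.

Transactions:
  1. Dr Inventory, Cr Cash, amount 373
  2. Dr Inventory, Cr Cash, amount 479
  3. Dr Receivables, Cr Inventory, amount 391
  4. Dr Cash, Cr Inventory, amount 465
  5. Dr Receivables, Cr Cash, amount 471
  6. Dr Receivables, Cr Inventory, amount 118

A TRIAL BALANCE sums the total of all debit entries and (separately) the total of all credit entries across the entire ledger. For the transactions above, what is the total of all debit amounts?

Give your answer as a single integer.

Txn 1: debit+=373
Txn 2: debit+=479
Txn 3: debit+=391
Txn 4: debit+=465
Txn 5: debit+=471
Txn 6: debit+=118
Total debits = 2297

Answer: 2297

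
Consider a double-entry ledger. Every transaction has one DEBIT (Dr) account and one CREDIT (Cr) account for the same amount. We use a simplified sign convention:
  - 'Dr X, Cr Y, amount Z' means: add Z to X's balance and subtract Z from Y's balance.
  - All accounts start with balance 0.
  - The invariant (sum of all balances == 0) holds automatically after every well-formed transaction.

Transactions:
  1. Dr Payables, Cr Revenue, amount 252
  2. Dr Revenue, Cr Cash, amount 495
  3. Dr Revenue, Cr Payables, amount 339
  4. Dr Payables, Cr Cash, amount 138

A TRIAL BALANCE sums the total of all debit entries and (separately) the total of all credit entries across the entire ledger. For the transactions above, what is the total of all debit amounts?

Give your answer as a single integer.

Answer: 1224

Derivation:
Txn 1: debit+=252
Txn 2: debit+=495
Txn 3: debit+=339
Txn 4: debit+=138
Total debits = 1224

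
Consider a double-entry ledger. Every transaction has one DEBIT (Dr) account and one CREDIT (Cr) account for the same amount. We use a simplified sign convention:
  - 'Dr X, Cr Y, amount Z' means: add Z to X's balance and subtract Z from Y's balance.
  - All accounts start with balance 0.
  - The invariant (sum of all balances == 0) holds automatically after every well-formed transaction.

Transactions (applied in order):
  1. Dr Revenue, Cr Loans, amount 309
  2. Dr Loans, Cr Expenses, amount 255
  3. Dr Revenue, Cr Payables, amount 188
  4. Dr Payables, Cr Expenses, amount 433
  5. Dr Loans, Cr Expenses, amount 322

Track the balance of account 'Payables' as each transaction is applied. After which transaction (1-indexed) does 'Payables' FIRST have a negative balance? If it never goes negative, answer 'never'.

After txn 1: Payables=0
After txn 2: Payables=0
After txn 3: Payables=-188

Answer: 3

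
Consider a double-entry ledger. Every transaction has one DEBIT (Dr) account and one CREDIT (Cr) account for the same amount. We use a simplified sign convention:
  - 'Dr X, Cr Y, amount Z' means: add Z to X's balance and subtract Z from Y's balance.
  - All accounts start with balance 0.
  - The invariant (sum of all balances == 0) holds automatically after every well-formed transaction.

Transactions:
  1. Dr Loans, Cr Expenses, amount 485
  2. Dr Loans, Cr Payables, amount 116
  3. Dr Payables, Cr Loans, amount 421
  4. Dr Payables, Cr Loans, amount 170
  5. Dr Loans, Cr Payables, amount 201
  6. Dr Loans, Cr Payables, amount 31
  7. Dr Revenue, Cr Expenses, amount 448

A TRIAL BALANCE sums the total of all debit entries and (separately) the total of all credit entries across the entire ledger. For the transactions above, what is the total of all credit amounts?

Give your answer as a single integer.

Answer: 1872

Derivation:
Txn 1: credit+=485
Txn 2: credit+=116
Txn 3: credit+=421
Txn 4: credit+=170
Txn 5: credit+=201
Txn 6: credit+=31
Txn 7: credit+=448
Total credits = 1872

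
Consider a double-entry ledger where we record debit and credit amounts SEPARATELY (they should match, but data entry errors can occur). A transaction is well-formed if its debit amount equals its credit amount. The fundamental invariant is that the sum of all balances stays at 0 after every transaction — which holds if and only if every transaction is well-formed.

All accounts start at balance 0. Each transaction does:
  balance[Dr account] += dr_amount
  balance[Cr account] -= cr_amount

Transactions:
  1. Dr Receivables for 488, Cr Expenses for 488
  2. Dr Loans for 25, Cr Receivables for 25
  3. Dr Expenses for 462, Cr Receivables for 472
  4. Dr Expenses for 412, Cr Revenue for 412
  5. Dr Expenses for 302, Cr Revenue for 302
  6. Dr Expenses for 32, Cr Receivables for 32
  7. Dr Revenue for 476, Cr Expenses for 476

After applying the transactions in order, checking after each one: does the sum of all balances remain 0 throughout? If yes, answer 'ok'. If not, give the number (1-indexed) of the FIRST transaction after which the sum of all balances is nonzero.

After txn 1: dr=488 cr=488 sum_balances=0
After txn 2: dr=25 cr=25 sum_balances=0
After txn 3: dr=462 cr=472 sum_balances=-10
After txn 4: dr=412 cr=412 sum_balances=-10
After txn 5: dr=302 cr=302 sum_balances=-10
After txn 6: dr=32 cr=32 sum_balances=-10
After txn 7: dr=476 cr=476 sum_balances=-10

Answer: 3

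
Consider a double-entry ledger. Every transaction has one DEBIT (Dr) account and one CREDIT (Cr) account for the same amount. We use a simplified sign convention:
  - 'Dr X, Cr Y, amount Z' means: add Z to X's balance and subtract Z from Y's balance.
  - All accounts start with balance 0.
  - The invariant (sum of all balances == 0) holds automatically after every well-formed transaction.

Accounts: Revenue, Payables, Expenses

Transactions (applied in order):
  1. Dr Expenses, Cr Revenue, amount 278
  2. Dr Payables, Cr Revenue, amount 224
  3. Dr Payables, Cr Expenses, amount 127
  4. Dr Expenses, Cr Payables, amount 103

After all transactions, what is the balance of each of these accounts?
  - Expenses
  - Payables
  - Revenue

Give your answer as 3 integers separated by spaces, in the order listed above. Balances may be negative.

Answer: 254 248 -502

Derivation:
After txn 1 (Dr Expenses, Cr Revenue, amount 278): Expenses=278 Revenue=-278
After txn 2 (Dr Payables, Cr Revenue, amount 224): Expenses=278 Payables=224 Revenue=-502
After txn 3 (Dr Payables, Cr Expenses, amount 127): Expenses=151 Payables=351 Revenue=-502
After txn 4 (Dr Expenses, Cr Payables, amount 103): Expenses=254 Payables=248 Revenue=-502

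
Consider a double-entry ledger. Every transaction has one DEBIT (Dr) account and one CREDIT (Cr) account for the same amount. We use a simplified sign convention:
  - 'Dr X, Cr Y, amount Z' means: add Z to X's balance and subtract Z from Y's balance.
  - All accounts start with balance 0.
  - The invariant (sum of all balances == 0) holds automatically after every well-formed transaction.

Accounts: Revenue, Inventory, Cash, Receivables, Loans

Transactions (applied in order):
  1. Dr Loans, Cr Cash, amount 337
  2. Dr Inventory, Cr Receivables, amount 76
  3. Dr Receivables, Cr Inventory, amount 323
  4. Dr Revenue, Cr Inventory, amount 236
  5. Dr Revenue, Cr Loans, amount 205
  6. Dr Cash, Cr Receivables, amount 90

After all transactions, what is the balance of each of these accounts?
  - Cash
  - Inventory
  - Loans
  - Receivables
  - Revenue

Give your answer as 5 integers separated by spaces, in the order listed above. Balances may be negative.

Answer: -247 -483 132 157 441

Derivation:
After txn 1 (Dr Loans, Cr Cash, amount 337): Cash=-337 Loans=337
After txn 2 (Dr Inventory, Cr Receivables, amount 76): Cash=-337 Inventory=76 Loans=337 Receivables=-76
After txn 3 (Dr Receivables, Cr Inventory, amount 323): Cash=-337 Inventory=-247 Loans=337 Receivables=247
After txn 4 (Dr Revenue, Cr Inventory, amount 236): Cash=-337 Inventory=-483 Loans=337 Receivables=247 Revenue=236
After txn 5 (Dr Revenue, Cr Loans, amount 205): Cash=-337 Inventory=-483 Loans=132 Receivables=247 Revenue=441
After txn 6 (Dr Cash, Cr Receivables, amount 90): Cash=-247 Inventory=-483 Loans=132 Receivables=157 Revenue=441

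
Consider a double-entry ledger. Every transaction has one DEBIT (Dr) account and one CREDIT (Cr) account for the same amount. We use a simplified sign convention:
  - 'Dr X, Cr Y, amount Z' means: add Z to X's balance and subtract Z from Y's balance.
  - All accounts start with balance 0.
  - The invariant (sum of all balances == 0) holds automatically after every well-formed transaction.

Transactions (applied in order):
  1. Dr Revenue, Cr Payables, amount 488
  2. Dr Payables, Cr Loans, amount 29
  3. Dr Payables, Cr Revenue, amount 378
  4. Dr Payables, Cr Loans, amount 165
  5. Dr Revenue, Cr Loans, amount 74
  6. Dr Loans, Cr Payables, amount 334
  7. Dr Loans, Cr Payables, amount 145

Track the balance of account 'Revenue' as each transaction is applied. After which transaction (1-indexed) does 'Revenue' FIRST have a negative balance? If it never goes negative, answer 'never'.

After txn 1: Revenue=488
After txn 2: Revenue=488
After txn 3: Revenue=110
After txn 4: Revenue=110
After txn 5: Revenue=184
After txn 6: Revenue=184
After txn 7: Revenue=184

Answer: never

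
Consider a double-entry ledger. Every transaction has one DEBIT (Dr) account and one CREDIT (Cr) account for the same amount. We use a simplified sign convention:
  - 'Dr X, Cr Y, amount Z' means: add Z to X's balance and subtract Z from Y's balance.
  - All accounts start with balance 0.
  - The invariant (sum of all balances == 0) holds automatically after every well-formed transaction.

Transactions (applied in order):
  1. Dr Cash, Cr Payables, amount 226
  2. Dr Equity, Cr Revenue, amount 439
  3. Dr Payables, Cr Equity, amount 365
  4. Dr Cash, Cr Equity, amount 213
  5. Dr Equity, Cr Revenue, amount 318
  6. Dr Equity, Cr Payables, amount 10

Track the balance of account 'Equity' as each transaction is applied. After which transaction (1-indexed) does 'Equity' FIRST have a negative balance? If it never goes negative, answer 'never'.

Answer: 4

Derivation:
After txn 1: Equity=0
After txn 2: Equity=439
After txn 3: Equity=74
After txn 4: Equity=-139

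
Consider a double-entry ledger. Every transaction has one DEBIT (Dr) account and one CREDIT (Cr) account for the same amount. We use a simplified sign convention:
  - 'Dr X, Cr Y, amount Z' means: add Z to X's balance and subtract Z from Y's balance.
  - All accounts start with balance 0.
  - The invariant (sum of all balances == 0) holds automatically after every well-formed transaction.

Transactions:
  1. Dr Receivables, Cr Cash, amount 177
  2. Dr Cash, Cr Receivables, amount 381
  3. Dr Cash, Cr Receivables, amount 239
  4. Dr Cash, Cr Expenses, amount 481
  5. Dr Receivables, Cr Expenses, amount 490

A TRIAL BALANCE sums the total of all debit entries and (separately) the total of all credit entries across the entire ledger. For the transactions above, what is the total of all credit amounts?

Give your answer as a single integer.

Answer: 1768

Derivation:
Txn 1: credit+=177
Txn 2: credit+=381
Txn 3: credit+=239
Txn 4: credit+=481
Txn 5: credit+=490
Total credits = 1768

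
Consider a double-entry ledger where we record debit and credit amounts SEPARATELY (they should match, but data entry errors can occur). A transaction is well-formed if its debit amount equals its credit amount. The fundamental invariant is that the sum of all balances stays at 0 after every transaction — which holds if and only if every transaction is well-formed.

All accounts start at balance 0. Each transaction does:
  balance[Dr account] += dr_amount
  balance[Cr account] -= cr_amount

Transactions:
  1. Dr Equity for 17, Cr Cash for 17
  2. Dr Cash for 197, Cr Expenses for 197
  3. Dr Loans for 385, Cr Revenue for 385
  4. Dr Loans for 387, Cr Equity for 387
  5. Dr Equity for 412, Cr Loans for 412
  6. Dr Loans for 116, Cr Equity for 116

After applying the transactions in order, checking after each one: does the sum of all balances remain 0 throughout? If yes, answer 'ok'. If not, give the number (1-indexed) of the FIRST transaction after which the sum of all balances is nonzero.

Answer: ok

Derivation:
After txn 1: dr=17 cr=17 sum_balances=0
After txn 2: dr=197 cr=197 sum_balances=0
After txn 3: dr=385 cr=385 sum_balances=0
After txn 4: dr=387 cr=387 sum_balances=0
After txn 5: dr=412 cr=412 sum_balances=0
After txn 6: dr=116 cr=116 sum_balances=0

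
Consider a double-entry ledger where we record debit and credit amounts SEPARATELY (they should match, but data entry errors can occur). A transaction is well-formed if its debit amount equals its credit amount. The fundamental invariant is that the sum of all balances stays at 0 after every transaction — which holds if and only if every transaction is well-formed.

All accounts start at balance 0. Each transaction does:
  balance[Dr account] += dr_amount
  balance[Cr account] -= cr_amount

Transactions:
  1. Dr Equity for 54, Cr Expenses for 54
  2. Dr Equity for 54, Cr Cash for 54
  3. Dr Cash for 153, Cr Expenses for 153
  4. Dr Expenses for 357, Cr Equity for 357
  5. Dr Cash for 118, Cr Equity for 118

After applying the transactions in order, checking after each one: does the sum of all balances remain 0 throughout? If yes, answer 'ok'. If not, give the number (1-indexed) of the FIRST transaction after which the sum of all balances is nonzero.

Answer: ok

Derivation:
After txn 1: dr=54 cr=54 sum_balances=0
After txn 2: dr=54 cr=54 sum_balances=0
After txn 3: dr=153 cr=153 sum_balances=0
After txn 4: dr=357 cr=357 sum_balances=0
After txn 5: dr=118 cr=118 sum_balances=0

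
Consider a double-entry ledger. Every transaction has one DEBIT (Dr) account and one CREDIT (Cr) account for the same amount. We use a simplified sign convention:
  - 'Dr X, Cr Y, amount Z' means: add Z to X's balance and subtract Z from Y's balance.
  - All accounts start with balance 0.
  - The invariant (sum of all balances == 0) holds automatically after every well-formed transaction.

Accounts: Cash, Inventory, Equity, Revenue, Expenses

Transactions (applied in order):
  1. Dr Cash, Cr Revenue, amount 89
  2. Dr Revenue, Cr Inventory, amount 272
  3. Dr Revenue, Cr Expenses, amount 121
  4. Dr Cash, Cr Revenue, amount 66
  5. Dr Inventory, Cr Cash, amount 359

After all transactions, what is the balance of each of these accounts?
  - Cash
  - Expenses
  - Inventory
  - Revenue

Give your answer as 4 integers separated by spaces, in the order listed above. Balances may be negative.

After txn 1 (Dr Cash, Cr Revenue, amount 89): Cash=89 Revenue=-89
After txn 2 (Dr Revenue, Cr Inventory, amount 272): Cash=89 Inventory=-272 Revenue=183
After txn 3 (Dr Revenue, Cr Expenses, amount 121): Cash=89 Expenses=-121 Inventory=-272 Revenue=304
After txn 4 (Dr Cash, Cr Revenue, amount 66): Cash=155 Expenses=-121 Inventory=-272 Revenue=238
After txn 5 (Dr Inventory, Cr Cash, amount 359): Cash=-204 Expenses=-121 Inventory=87 Revenue=238

Answer: -204 -121 87 238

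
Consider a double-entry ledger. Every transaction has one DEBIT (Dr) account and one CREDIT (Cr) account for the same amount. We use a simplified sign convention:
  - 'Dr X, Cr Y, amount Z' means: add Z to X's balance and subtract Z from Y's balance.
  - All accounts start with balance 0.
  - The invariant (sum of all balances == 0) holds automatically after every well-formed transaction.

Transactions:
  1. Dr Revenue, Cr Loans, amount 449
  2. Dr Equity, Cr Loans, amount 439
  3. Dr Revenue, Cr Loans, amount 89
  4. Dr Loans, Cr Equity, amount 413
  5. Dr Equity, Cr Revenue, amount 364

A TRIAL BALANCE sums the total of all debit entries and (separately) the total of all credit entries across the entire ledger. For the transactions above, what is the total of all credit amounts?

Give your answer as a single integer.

Answer: 1754

Derivation:
Txn 1: credit+=449
Txn 2: credit+=439
Txn 3: credit+=89
Txn 4: credit+=413
Txn 5: credit+=364
Total credits = 1754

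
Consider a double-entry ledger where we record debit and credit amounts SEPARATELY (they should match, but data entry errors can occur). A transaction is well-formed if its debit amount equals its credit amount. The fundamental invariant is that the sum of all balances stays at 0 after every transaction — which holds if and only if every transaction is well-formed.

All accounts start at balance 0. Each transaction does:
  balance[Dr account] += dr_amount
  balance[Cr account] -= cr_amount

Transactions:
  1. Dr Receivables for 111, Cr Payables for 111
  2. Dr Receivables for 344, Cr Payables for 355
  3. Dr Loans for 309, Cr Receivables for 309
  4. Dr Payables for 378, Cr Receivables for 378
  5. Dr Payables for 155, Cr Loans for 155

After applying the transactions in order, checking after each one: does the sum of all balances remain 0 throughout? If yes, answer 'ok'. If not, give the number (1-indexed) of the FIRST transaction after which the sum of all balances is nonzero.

After txn 1: dr=111 cr=111 sum_balances=0
After txn 2: dr=344 cr=355 sum_balances=-11
After txn 3: dr=309 cr=309 sum_balances=-11
After txn 4: dr=378 cr=378 sum_balances=-11
After txn 5: dr=155 cr=155 sum_balances=-11

Answer: 2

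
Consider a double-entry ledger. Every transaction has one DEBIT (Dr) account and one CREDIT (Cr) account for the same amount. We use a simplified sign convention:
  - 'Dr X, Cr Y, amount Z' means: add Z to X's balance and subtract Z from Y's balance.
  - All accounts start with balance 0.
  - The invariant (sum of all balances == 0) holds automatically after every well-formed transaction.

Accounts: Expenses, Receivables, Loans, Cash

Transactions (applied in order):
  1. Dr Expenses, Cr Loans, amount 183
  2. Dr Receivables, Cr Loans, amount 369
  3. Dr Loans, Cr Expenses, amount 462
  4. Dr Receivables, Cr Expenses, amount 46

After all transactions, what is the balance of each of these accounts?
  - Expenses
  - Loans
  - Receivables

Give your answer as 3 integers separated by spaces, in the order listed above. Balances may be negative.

After txn 1 (Dr Expenses, Cr Loans, amount 183): Expenses=183 Loans=-183
After txn 2 (Dr Receivables, Cr Loans, amount 369): Expenses=183 Loans=-552 Receivables=369
After txn 3 (Dr Loans, Cr Expenses, amount 462): Expenses=-279 Loans=-90 Receivables=369
After txn 4 (Dr Receivables, Cr Expenses, amount 46): Expenses=-325 Loans=-90 Receivables=415

Answer: -325 -90 415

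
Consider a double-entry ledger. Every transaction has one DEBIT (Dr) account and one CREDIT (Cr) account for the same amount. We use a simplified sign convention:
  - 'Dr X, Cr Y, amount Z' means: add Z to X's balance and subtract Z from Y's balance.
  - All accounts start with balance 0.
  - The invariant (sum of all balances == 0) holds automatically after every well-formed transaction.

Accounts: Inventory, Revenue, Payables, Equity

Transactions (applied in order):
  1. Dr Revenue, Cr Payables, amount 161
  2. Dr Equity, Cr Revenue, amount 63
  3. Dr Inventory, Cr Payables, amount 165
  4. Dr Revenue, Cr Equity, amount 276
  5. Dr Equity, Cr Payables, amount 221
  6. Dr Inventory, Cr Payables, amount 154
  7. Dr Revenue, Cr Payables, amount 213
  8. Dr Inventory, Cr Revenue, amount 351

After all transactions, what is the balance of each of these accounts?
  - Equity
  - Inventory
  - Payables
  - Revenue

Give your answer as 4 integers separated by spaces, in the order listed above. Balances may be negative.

After txn 1 (Dr Revenue, Cr Payables, amount 161): Payables=-161 Revenue=161
After txn 2 (Dr Equity, Cr Revenue, amount 63): Equity=63 Payables=-161 Revenue=98
After txn 3 (Dr Inventory, Cr Payables, amount 165): Equity=63 Inventory=165 Payables=-326 Revenue=98
After txn 4 (Dr Revenue, Cr Equity, amount 276): Equity=-213 Inventory=165 Payables=-326 Revenue=374
After txn 5 (Dr Equity, Cr Payables, amount 221): Equity=8 Inventory=165 Payables=-547 Revenue=374
After txn 6 (Dr Inventory, Cr Payables, amount 154): Equity=8 Inventory=319 Payables=-701 Revenue=374
After txn 7 (Dr Revenue, Cr Payables, amount 213): Equity=8 Inventory=319 Payables=-914 Revenue=587
After txn 8 (Dr Inventory, Cr Revenue, amount 351): Equity=8 Inventory=670 Payables=-914 Revenue=236

Answer: 8 670 -914 236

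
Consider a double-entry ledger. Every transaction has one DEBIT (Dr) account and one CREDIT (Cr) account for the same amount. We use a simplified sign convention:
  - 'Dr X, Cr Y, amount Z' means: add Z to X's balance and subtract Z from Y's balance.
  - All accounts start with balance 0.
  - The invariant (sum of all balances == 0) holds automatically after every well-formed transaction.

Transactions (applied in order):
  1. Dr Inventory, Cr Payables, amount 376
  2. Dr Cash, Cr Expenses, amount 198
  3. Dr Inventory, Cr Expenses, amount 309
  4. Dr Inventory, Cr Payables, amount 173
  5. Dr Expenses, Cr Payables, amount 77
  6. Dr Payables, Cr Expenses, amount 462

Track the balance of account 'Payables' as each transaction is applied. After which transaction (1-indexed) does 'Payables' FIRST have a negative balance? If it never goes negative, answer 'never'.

Answer: 1

Derivation:
After txn 1: Payables=-376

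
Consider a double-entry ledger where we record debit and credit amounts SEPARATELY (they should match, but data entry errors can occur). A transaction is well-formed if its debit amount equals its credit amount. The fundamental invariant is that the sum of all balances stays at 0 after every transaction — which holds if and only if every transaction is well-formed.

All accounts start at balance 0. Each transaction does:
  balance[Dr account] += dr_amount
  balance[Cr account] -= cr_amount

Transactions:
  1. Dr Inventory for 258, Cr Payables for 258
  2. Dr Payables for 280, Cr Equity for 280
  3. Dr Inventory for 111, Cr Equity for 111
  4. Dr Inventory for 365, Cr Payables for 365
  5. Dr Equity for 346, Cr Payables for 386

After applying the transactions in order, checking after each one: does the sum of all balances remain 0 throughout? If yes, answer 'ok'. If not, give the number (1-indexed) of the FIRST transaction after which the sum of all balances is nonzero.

Answer: 5

Derivation:
After txn 1: dr=258 cr=258 sum_balances=0
After txn 2: dr=280 cr=280 sum_balances=0
After txn 3: dr=111 cr=111 sum_balances=0
After txn 4: dr=365 cr=365 sum_balances=0
After txn 5: dr=346 cr=386 sum_balances=-40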